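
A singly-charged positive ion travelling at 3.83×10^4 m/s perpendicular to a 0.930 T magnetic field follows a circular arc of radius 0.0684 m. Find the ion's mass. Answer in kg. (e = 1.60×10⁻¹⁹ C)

qvB = mv²/r ⇒ m = qBr/v.
m = (1×1.60×10^-19)(0.930)(0.0684) / (3.83×10^4) = 2.66×10^-25 kg.

m ≈ 2.66×10^-25 kg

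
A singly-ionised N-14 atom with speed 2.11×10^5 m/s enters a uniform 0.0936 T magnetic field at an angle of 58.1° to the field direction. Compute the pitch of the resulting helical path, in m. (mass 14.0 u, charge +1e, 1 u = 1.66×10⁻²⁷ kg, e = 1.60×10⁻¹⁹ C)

The velocity component along B is v∥ = v cos58.1° = 1.12×10^5 m/s.
The cyclotron period T = 2πm/(qB) = 9.75×10^-6 s is set by m, q, B alone.
Pitch = v∥·T = (1.12×10^5)(9.75×10^-6) = 1.09 m.

pitch ≈ 1.09 m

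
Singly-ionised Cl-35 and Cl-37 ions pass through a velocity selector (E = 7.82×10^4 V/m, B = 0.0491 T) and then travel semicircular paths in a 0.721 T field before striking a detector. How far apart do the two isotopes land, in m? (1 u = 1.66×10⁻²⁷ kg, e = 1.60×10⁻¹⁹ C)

Both emerge at v = E/B₁ = 1.59×10^6 m/s.
r = mv/(qB₂), so r₁ = 0.8021 m and r₂ = 0.8480 m, giving Δr = 0.0458 m.
After a semicircle each ion lands a diameter 2r from the entry slit, so the separation is 2Δr = 0.0917 m.

Δd ≈ 0.0917 m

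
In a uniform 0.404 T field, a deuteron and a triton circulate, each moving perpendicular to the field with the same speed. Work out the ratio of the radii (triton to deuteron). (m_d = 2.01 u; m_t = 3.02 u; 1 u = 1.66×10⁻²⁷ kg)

r = mv/(qB) ⇒ at equal v, r ∝ m/q.
r_{triton}/r_{deuteron} = 1.50.

ratio ≈ 1.50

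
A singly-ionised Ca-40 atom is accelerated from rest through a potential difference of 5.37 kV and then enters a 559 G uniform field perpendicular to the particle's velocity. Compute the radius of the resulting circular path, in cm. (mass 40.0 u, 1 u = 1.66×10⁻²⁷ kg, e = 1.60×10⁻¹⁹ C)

r ≈ 119 cm

The kinetic energy gained is K = qV = (1×1.60×10^-19)(5370) = 8.59×10^-16 J.
v = √(2K/m) = 1.61×10^5 m/s.
r = mv/(qB) = (6.64×10^-26)(1.61×10^5) / [(1×1.60×10^-19)(0.0559)] = 1.19 m.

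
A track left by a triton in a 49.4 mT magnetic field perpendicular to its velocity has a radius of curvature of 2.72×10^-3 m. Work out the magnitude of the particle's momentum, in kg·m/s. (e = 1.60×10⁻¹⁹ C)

Since qvB = mv²/r, the momentum p = mv = qBr.
p = (1×1.60×10^-19)(0.0494)(2.72×10^-3) = 2.15×10^-23 kg·m/s.

p ≈ 2.15×10^-23 kg·m/s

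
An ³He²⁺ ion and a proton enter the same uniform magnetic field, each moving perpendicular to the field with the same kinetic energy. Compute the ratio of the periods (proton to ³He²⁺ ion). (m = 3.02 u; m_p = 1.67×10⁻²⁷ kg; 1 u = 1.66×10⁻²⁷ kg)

ratio ≈ 0.666

T = 2πm/(qB) is independent of speed, so T₂/T₁ = (m₂/q₂)/(m₁/q₁).
T_{proton}/T_{³He²⁺ ion} = (1.67×10^-27/1e) / (5.01×10^-27/2e) = 0.666.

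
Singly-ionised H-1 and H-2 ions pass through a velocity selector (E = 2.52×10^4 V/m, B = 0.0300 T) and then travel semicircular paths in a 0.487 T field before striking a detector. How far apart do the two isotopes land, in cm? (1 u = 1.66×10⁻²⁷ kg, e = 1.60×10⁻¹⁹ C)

Both emerge at v = E/B₁ = 8.40×10^5 m/s.
r = mv/(qB₂), so r₁ = 0.0179 m and r₂ = 0.0358 m, giving Δr = 0.0179 m.
After a semicircle each ion lands a diameter 2r from the entry slit, so the separation is 2Δr = 0.0358 m.

Δd ≈ 3.58 cm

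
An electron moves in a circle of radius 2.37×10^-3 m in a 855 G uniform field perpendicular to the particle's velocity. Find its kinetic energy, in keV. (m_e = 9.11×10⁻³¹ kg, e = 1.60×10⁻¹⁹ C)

K ≈ 3.61 keV

v = qBr/m = (1×1.60×10^-19)(0.0855)(2.37×10^-3) / (9.11×10^-31) = 3.56×10^7 m/s.
K = ½mv² = 0.5·(9.11×10^-31)·(3.56×10^7)² = 5.77×10^-16 J = 3.61 keV.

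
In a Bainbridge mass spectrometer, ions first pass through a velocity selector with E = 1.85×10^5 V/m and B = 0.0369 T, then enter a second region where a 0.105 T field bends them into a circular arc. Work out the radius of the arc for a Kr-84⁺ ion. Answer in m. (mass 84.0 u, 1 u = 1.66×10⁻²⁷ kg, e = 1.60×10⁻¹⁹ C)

The selector passes v = E/B = 1.85×10^5/0.0369 = 5.01×10^6 m/s.
In the deflection region, r = mv/(qB₂) = (1.39×10^-25)(5.01×10^6) / [(1×1.60×10^-19)(0.105)] = 41.6 m.

r ≈ 41.6 m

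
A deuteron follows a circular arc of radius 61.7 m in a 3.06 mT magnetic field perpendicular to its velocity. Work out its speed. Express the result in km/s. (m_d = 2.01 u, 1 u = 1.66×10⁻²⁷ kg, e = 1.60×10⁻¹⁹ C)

v ≈ 9050 km/s

From qvB = mv²/r, v = qBr/m.
v = (1×1.60×10^-19)(3.06×10^-3)(61.7) / (3.34×10^-27) = 9.05×10^6 m/s.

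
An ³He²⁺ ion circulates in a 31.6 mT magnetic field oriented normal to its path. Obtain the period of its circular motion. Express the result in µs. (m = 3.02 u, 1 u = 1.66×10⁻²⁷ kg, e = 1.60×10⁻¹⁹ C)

The cyclotron period is independent of speed: T = 2πm/(qB).
T = 2π(5.01×10^-27) / [(2×1.60×10^-19)(0.0316)] = 3.11×10^-6 s.

T ≈ 3.11 µs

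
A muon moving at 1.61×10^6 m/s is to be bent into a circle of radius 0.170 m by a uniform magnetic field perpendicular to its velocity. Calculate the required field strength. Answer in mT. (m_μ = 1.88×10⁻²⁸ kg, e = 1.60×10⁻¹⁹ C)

B ≈ 11.1 mT

qvB = mv²/r gives B = mv/(qr).
B = (1.88×10^-28)(1.61×10^6) / [(1×1.60×10^-19)(0.170)] = 0.0111 T.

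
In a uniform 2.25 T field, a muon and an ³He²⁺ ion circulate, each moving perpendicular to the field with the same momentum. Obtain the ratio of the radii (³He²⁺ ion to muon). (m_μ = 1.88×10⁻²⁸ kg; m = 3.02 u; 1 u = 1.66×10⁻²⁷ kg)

ratio ≈ 0.500

r = p/(qB) ⇒ at equal p, r ∝ 1/q.
r_{³He²⁺ ion}/r_{muon} = 0.500.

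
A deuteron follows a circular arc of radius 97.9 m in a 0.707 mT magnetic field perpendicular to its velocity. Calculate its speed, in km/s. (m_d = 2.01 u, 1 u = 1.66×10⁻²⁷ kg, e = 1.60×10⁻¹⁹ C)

v ≈ 3320 km/s

From qvB = mv²/r, v = qBr/m.
v = (1×1.60×10^-19)(7.07×10^-4)(97.9) / (3.34×10^-27) = 3.32×10^6 m/s.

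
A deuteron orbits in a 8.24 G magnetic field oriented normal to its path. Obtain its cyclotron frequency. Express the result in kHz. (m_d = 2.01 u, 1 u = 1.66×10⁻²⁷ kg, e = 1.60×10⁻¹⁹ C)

f = qB/(2πm) = (1×1.60×10^-19)(8.24×10^-4) / [2π(3.34×10^-27)] = 6290 Hz.

f ≈ 6.29 kHz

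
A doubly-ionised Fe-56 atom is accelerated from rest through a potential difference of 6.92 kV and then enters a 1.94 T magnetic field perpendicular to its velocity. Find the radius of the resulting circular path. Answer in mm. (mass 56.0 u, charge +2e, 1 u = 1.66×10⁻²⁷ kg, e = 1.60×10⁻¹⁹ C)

r ≈ 32.7 mm

The kinetic energy gained is K = qV = (2×1.60×10^-19)(6920) = 2.21×10^-15 J.
v = √(2K/m) = 2.18×10^5 m/s.
r = mv/(qB) = (9.30×10^-26)(2.18×10^5) / [(2×1.60×10^-19)(1.94)] = 0.0327 m.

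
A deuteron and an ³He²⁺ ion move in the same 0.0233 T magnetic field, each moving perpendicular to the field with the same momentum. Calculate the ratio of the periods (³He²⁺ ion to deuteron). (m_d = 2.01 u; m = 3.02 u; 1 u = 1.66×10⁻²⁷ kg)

ratio ≈ 0.751

T = 2πm/(qB) is independent of speed, so T₂/T₁ = (m₂/q₂)/(m₁/q₁).
T_{³He²⁺ ion}/T_{deuteron} = (5.01×10^-27/2e) / (3.34×10^-27/1e) = 0.751.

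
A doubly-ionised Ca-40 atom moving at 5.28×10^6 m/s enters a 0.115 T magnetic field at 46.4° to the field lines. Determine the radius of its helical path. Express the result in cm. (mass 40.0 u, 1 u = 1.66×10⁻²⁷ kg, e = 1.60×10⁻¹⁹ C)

Only the perpendicular component v⊥ = v sin46.4° = 3.82×10^6 m/s is bent by the field.
r = m v⊥ /(qB) = (6.64×10^-26)(3.82×10^6) / [(2×1.60×10^-19)(0.115)] = 6.90 m.

r ≈ 690 cm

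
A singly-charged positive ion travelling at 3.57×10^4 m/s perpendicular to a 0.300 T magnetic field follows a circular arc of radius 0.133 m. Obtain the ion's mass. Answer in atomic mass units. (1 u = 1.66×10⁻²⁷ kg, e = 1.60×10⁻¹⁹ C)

qvB = mv²/r ⇒ m = qBr/v.
m = (1×1.60×10^-19)(0.300)(0.133) / (3.57×10^4) = 1.79×10^-25 kg = 108 u.

m ≈ 108 u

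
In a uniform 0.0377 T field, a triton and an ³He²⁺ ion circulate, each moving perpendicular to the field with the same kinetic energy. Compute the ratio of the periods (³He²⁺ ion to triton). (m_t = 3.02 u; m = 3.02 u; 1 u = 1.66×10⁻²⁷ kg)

T = 2πm/(qB) is independent of speed, so T₂/T₁ = (m₂/q₂)/(m₁/q₁).
T_{³He²⁺ ion}/T_{triton} = (5.01×10^-27/2e) / (5.01×10^-27/1e) = 0.500.

ratio ≈ 0.500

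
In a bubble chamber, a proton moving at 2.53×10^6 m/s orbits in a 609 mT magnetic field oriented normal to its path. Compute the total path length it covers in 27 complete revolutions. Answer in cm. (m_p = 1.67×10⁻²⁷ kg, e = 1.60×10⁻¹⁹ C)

L ≈ 736 cm

r = mv/(qB) = 0.0434 m, so one revolution covers 2πr = 0.272 m.
In 27 revolutions: L = 27·2πr = 7.36 m.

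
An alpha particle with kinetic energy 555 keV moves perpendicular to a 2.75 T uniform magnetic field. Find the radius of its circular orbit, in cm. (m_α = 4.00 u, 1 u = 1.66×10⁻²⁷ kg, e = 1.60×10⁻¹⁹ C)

r ≈ 3.90 cm

Convert the energy: K = 555 keV = 8.88×10^-14 J.
v = √(2K/m) = √(2·8.88×10^-14/6.64×10^-27) = 5.17×10^6 m/s.
r = mv/(qB) = (6.64×10^-27)(5.17×10^6) / [(2×1.60×10^-19)(2.75)] = 0.0390 m.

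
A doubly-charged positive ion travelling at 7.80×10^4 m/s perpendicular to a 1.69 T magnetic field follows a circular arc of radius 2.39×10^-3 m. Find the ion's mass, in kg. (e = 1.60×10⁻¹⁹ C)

m ≈ 1.66×10^-26 kg

qvB = mv²/r ⇒ m = qBr/v.
m = (2×1.60×10^-19)(1.69)(2.39×10^-3) / (7.80×10^4) = 1.66×10^-26 kg.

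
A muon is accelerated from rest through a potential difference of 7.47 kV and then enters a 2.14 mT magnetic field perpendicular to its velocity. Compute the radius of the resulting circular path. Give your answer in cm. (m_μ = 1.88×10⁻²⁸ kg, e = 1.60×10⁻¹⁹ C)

The kinetic energy gained is K = qV = (1×1.60×10^-19)(7470) = 1.20×10^-15 J.
v = √(2K/m) = 3.57×10^6 m/s.
r = mv/(qB) = (1.88×10^-28)(3.57×10^6) / [(1×1.60×10^-19)(2.14×10^-3)] = 1.96 m.

r ≈ 196 cm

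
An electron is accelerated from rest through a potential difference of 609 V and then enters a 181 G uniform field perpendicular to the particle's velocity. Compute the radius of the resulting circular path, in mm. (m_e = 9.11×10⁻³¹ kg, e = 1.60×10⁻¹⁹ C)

r ≈ 4.60 mm

The kinetic energy gained is K = qV = (1×1.60×10^-19)(609) = 9.74×10^-17 J.
v = √(2K/m) = 1.46×10^7 m/s.
r = mv/(qB) = (9.11×10^-31)(1.46×10^7) / [(1×1.60×10^-19)(0.0181)] = 4.60×10^-3 m.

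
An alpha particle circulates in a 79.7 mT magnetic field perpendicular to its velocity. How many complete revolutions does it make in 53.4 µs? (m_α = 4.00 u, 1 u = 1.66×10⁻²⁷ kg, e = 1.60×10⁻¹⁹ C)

T = 2πm/(qB) = 2π(6.64×10^-27) / [(2×1.60×10^-19)(0.0797)] = 1.6358×10^-6 s.
N = t/T = 5.34×10^-5 / 1.6358×10^-6 ≈ 32.64, so 32 complete revolutions.

N = 32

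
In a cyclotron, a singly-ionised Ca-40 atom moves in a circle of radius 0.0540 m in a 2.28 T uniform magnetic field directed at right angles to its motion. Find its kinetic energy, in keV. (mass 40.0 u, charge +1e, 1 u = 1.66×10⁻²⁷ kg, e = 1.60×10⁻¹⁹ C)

v = qBr/m = (1×1.60×10^-19)(2.28)(0.0540) / (6.64×10^-26) = 2.97×10^5 m/s.
K = ½mv² = 0.5·(6.64×10^-26)·(2.97×10^5)² = 2.92×10^-15 J = 18.3 keV.

K ≈ 18.3 keV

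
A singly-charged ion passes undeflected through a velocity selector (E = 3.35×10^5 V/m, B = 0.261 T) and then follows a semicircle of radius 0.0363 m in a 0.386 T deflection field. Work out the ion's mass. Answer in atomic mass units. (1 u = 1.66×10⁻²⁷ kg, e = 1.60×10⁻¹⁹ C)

m ≈ 1.05 u

v = E/B₁ = 1.28×10^6 m/s.
From r = mv/(qB₂), m = qB₂r/v = (1×1.60×10^-19)(0.386)(0.0363) / (1.28×10^6) = 1.75×10^-27 kg.
In atomic mass units: m = 1.75×10^-27 / 1.66×10^-27 = 1.05 u.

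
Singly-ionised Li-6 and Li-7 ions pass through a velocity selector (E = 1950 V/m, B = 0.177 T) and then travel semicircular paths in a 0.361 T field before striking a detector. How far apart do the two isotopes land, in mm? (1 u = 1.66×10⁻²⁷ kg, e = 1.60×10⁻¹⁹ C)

Δd ≈ 0.633 mm

Both emerge at v = E/B₁ = 1.10×10^4 m/s.
r = mv/(qB₂), so r₁ = 1.900×10^-3 m and r₂ = 2.216×10^-3 m, giving Δr = 3.17×10^-4 m.
After a semicircle each ion lands a diameter 2r from the entry slit, so the separation is 2Δr = 6.33×10^-4 m.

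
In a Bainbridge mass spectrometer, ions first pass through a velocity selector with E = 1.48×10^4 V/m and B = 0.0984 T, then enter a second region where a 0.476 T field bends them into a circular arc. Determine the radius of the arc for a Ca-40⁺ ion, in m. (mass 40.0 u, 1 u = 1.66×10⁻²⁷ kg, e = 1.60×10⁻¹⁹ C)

The selector passes v = E/B = 1.48×10^4/0.0984 = 1.50×10^5 m/s.
In the deflection region, r = mv/(qB₂) = (6.64×10^-26)(1.50×10^5) / [(1×1.60×10^-19)(0.476)] = 0.131 m.

r ≈ 0.131 m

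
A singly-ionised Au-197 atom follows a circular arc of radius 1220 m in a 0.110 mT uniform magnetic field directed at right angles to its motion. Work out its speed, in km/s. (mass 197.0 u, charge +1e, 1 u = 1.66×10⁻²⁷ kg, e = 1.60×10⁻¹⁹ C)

From qvB = mv²/r, v = qBr/m.
v = (1×1.60×10^-19)(1.10×10^-4)(1220) / (3.27×10^-25) = 6.57×10^4 m/s.

v ≈ 65.7 km/s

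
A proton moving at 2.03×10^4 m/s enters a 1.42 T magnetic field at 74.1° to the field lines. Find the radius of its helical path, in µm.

r ≈ 144 µm

Only the perpendicular component v⊥ = v sin74.1° = 1.95×10^4 m/s is bent by the field.
r = m v⊥ /(qB) = (1.67×10^-27)(1.95×10^4) / [(1×1.60×10^-19)(1.42)] = 1.44×10^-4 m.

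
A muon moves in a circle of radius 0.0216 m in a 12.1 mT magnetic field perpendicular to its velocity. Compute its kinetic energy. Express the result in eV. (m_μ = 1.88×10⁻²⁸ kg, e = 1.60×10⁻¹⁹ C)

v = qBr/m = (1×1.60×10^-19)(0.0121)(0.0216) / (1.88×10^-28) = 2.22×10^5 m/s.
K = ½mv² = 0.5·(1.88×10^-28)·(2.22×10^5)² = 4.65×10^-18 J = 29.1 eV.

K ≈ 29.1 eV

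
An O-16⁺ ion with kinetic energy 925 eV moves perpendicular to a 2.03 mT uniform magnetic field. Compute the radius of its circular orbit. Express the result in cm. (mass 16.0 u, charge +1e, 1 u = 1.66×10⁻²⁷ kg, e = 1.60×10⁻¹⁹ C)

r ≈ 863 cm

Convert the energy: K = 925 eV = 1.48×10^-16 J.
v = √(2K/m) = √(2·1.48×10^-16/2.66×10^-26) = 1.06×10^5 m/s.
r = mv/(qB) = (2.66×10^-26)(1.06×10^5) / [(1×1.60×10^-19)(2.03×10^-3)] = 8.63 m.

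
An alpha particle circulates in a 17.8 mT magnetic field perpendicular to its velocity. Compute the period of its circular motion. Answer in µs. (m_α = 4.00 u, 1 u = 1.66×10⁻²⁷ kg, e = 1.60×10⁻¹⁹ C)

T ≈ 7.32 µs

The cyclotron period is independent of speed: T = 2πm/(qB).
T = 2π(6.64×10^-27) / [(2×1.60×10^-19)(0.0178)] = 7.32×10^-6 s.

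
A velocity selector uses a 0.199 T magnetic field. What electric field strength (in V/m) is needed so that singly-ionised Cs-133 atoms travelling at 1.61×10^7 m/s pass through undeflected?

qE = qvB ⇒ E = vB = (1.61×10^7)(0.199) = 3.20×10^6 V/m.

E ≈ 3.20×10^6 V/m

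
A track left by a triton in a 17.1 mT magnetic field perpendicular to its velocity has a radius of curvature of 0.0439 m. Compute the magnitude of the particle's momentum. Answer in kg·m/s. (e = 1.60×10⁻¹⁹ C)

Since qvB = mv²/r, the momentum p = mv = qBr.
p = (1×1.60×10^-19)(0.0171)(0.0439) = 1.20×10^-22 kg·m/s.

p ≈ 1.20×10^-22 kg·m/s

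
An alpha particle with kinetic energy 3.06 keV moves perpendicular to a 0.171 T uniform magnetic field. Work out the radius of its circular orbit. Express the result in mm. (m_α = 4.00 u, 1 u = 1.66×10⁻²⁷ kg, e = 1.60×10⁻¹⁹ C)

r ≈ 46.6 mm

Convert the energy: K = 3.06 keV = 4.90×10^-16 J.
v = √(2K/m) = √(2·4.90×10^-16/6.64×10^-27) = 3.84×10^5 m/s.
r = mv/(qB) = (6.64×10^-27)(3.84×10^5) / [(2×1.60×10^-19)(0.171)] = 0.0466 m.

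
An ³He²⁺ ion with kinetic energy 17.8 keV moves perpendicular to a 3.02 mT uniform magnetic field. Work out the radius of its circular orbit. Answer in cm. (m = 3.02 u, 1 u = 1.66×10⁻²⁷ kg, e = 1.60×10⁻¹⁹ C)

r ≈ 553 cm

Convert the energy: K = 17.8 keV = 2.85×10^-15 J.
v = √(2K/m) = √(2·2.85×10^-15/5.01×10^-27) = 1.07×10^6 m/s.
r = mv/(qB) = (5.01×10^-27)(1.07×10^6) / [(2×1.60×10^-19)(3.02×10^-3)] = 5.53 m.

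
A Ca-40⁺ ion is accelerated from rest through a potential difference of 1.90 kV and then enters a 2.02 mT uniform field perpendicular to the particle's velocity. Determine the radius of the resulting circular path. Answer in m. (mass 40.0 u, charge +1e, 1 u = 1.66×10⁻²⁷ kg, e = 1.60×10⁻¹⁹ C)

The kinetic energy gained is K = qV = (1×1.60×10^-19)(1900) = 3.04×10^-16 J.
v = √(2K/m) = 9.57×10^4 m/s.
r = mv/(qB) = (6.64×10^-26)(9.57×10^4) / [(1×1.60×10^-19)(2.02×10^-3)] = 19.7 m.

r ≈ 19.7 m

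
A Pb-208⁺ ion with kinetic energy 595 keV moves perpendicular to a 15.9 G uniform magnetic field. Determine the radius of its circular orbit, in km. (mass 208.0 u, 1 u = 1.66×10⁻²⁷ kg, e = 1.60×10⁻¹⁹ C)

Convert the energy: K = 595 keV = 9.52×10^-14 J.
v = √(2K/m) = √(2·9.52×10^-14/3.45×10^-25) = 7.43×10^5 m/s.
r = mv/(qB) = (3.45×10^-25)(7.43×10^5) / [(1×1.60×10^-19)(1.59×10^-3)] = 1010 m.

r ≈ 1.01 km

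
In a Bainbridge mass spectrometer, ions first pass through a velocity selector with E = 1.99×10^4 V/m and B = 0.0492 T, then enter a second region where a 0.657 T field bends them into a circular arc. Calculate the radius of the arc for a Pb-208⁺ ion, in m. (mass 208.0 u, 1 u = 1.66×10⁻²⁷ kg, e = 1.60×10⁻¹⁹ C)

r ≈ 1.33 m

The selector passes v = E/B = 1.99×10^4/0.0492 = 4.04×10^5 m/s.
In the deflection region, r = mv/(qB₂) = (3.45×10^-25)(4.04×10^5) / [(1×1.60×10^-19)(0.657)] = 1.33 m.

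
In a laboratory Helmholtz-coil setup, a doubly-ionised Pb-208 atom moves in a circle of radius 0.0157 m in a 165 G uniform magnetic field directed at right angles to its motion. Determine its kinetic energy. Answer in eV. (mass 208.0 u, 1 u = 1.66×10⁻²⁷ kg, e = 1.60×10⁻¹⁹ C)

K ≈ 0.0622 eV

v = qBr/m = (2×1.60×10^-19)(0.0165)(0.0157) / (3.45×10^-25) = 240 m/s.
K = ½mv² = 0.5·(3.45×10^-25)·(240)² = 9.95×10^-21 J = 0.0622 eV.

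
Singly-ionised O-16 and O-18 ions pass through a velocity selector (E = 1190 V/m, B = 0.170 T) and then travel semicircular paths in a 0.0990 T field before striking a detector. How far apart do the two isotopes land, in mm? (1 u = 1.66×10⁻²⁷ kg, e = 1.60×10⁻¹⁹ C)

Both emerge at v = E/B₁ = 7000 m/s.
r = mv/(qB₂), so r₁ = 0.01174 m and r₂ = 0.01320 m, giving Δr = 1.47×10^-3 m.
After a semicircle each ion lands a diameter 2r from the entry slit, so the separation is 2Δr = 2.93×10^-3 m.

Δd ≈ 2.93 mm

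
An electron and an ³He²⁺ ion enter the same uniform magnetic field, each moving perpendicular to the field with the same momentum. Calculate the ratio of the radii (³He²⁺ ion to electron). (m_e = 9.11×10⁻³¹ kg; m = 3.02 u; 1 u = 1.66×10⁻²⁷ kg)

ratio ≈ 0.500

r = p/(qB) ⇒ at equal p, r ∝ 1/q.
r_{³He²⁺ ion}/r_{electron} = 0.500.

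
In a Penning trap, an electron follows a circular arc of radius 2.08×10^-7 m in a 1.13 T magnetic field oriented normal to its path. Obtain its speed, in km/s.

v ≈ 41.3 km/s

From qvB = mv²/r, v = qBr/m.
v = (1×1.60×10^-19)(1.13)(2.08×10^-7) / (9.11×10^-31) = 4.13×10^4 m/s.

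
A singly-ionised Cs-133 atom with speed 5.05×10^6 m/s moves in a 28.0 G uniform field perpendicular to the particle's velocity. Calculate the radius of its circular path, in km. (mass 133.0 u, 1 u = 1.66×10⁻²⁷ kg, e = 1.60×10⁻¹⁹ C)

The magnetic force provides the centripetal force: qvB = mv²/r, so r = mv/(qB).
r = (2.21×10^-25 kg)(5.05×10^6 m/s) / [(1×1.60×10^-19 C)(2.80×10^-3 T)] = 2490 m.

r ≈ 2.49 km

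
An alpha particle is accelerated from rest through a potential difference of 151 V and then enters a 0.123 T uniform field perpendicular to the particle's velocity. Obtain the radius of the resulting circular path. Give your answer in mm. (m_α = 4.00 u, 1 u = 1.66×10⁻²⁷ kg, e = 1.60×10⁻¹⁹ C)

r ≈ 20.4 mm

The kinetic energy gained is K = qV = (2×1.60×10^-19)(151) = 4.83×10^-17 J.
v = √(2K/m) = 1.21×10^5 m/s.
r = mv/(qB) = (6.64×10^-27)(1.21×10^5) / [(2×1.60×10^-19)(0.123)] = 0.0204 m.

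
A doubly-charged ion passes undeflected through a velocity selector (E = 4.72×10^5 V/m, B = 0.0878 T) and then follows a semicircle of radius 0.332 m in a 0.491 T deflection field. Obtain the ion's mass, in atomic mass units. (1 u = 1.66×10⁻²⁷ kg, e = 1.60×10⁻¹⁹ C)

v = E/B₁ = 5.38×10^6 m/s.
From r = mv/(qB₂), m = qB₂r/v = (2×1.60×10^-19)(0.491)(0.332) / (5.38×10^6) = 9.70×10^-27 kg.
In atomic mass units: m = 9.70×10^-27 / 1.66×10^-27 = 5.85 u.

m ≈ 5.85 u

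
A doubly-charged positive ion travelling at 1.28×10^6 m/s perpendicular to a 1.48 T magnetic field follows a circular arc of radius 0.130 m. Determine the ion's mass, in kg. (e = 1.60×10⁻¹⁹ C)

m ≈ 4.81×10^-26 kg

qvB = mv²/r ⇒ m = qBr/v.
m = (2×1.60×10^-19)(1.48)(0.130) / (1.28×10^6) = 4.81×10^-26 kg.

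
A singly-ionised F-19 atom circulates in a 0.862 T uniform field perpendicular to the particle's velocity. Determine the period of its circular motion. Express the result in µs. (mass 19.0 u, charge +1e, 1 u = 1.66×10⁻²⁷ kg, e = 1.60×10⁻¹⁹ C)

The cyclotron period is independent of speed: T = 2πm/(qB).
T = 2π(3.15×10^-26) / [(1×1.60×10^-19)(0.862)] = 1.44×10^-6 s.

T ≈ 1.44 µs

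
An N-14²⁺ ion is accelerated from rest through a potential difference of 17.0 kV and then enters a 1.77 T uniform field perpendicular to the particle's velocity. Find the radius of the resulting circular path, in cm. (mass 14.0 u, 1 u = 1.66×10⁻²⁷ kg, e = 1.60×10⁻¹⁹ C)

The kinetic energy gained is K = qV = (2×1.60×10^-19)(1.70×10^4) = 5.44×10^-15 J.
v = √(2K/m) = 6.84×10^5 m/s.
r = mv/(qB) = (2.32×10^-26)(6.84×10^5) / [(2×1.60×10^-19)(1.77)] = 0.0281 m.

r ≈ 2.81 cm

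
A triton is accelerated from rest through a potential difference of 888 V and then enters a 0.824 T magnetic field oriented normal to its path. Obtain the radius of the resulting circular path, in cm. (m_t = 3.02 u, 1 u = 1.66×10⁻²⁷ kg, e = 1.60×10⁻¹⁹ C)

The kinetic energy gained is K = qV = (1×1.60×10^-19)(888) = 1.42×10^-16 J.
v = √(2K/m) = 2.38×10^5 m/s.
r = mv/(qB) = (5.01×10^-27)(2.38×10^5) / [(1×1.60×10^-19)(0.824)] = 9.05×10^-3 m.

r ≈ 0.905 cm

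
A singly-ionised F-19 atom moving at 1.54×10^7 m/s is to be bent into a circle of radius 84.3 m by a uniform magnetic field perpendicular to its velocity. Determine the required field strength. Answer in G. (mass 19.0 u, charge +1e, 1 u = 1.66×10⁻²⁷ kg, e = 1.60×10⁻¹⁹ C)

qvB = mv²/r gives B = mv/(qr).
B = (3.15×10^-26)(1.54×10^7) / [(1×1.60×10^-19)(84.3)] = 0.0360 T.

B ≈ 360 G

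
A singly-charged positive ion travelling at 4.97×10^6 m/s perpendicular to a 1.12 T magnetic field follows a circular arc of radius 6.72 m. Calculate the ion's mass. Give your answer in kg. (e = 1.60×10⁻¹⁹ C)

m ≈ 2.42×10^-25 kg

qvB = mv²/r ⇒ m = qBr/v.
m = (1×1.60×10^-19)(1.12)(6.72) / (4.97×10^6) = 2.42×10^-25 kg.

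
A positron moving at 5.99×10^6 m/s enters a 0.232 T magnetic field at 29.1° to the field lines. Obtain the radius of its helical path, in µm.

r ≈ 71.5 µm

Only the perpendicular component v⊥ = v sin29.1° = 2.91×10^6 m/s is bent by the field.
r = m v⊥ /(qB) = (9.11×10^-31)(2.91×10^6) / [(1×1.60×10^-19)(0.232)] = 7.15×10^-5 m.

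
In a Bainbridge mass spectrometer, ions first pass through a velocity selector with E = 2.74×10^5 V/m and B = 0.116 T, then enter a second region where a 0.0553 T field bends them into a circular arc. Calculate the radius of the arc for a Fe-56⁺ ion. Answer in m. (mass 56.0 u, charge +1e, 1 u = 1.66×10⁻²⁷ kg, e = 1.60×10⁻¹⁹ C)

The selector passes v = E/B = 2.74×10^5/0.116 = 2.36×10^6 m/s.
In the deflection region, r = mv/(qB₂) = (9.30×10^-26)(2.36×10^6) / [(1×1.60×10^-19)(0.0553)] = 24.8 m.

r ≈ 24.8 m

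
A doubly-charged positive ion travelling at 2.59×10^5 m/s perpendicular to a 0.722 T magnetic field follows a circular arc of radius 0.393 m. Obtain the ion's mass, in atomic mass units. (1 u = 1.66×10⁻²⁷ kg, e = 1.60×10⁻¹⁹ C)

qvB = mv²/r ⇒ m = qBr/v.
m = (2×1.60×10^-19)(0.722)(0.393) / (2.59×10^5) = 3.51×10^-25 kg = 211 u.

m ≈ 211 u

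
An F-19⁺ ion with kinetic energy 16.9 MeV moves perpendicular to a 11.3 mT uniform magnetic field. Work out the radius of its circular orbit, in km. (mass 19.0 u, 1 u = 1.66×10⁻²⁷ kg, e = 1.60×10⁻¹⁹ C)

r ≈ 0.228 km

Convert the energy: K = 16.9 MeV = 2.70×10^-12 J.
v = √(2K/m) = √(2·2.70×10^-12/3.15×10^-26) = 1.31×10^7 m/s.
r = mv/(qB) = (3.15×10^-26)(1.31×10^7) / [(1×1.60×10^-19)(0.0113)] = 228 m.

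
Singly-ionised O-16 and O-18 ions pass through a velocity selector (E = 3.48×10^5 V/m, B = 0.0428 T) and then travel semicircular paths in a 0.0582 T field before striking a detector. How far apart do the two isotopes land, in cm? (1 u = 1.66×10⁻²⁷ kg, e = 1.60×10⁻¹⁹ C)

Δd ≈ 580 cm

Both emerge at v = E/B₁ = 8.13×10^6 m/s.
r = mv/(qB₂), so r₁ = 23.19 m and r₂ = 26.09 m, giving Δr = 2.90 m.
After a semicircle each ion lands a diameter 2r from the entry slit, so the separation is 2Δr = 5.80 m.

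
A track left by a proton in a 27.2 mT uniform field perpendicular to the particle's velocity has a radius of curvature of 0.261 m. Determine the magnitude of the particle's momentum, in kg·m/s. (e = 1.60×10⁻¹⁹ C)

p ≈ 1.14×10^-21 kg·m/s

Since qvB = mv²/r, the momentum p = mv = qBr.
p = (1×1.60×10^-19)(0.0272)(0.261) = 1.14×10^-21 kg·m/s.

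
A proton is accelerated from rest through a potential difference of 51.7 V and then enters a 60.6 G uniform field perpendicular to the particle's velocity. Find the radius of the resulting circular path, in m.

The kinetic energy gained is K = qV = (1×1.60×10^-19)(51.7) = 8.27×10^-18 J.
v = √(2K/m) = 9.95×10^4 m/s.
r = mv/(qB) = (1.67×10^-27)(9.95×10^4) / [(1×1.60×10^-19)(6.06×10^-3)] = 0.171 m.

r ≈ 0.171 m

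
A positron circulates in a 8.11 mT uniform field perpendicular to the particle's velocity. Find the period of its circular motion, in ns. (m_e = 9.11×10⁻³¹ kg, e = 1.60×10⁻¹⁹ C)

The cyclotron period is independent of speed: T = 2πm/(qB).
T = 2π(9.11×10^-31) / [(1×1.60×10^-19)(8.11×10^-3)] = 4.41×10^-9 s.

T ≈ 4.41 ns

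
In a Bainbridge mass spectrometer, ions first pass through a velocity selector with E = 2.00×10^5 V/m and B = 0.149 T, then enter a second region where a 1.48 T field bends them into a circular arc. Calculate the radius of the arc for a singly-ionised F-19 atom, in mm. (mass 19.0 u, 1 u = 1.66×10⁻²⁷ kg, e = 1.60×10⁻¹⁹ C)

r ≈ 179 mm

The selector passes v = E/B = 2.00×10^5/0.149 = 1.34×10^6 m/s.
In the deflection region, r = mv/(qB₂) = (3.15×10^-26)(1.34×10^6) / [(1×1.60×10^-19)(1.48)] = 0.179 m.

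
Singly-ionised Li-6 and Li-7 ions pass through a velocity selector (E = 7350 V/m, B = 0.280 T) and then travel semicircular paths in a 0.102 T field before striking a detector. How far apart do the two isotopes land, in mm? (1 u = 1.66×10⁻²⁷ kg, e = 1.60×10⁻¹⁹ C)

Both emerge at v = E/B₁ = 2.62×10^4 m/s.
r = mv/(qB₂), so r₁ = 0.01602 m and r₂ = 0.01869 m, giving Δr = 2.67×10^-3 m.
After a semicircle each ion lands a diameter 2r from the entry slit, so the separation is 2Δr = 5.34×10^-3 m.

Δd ≈ 5.34 mm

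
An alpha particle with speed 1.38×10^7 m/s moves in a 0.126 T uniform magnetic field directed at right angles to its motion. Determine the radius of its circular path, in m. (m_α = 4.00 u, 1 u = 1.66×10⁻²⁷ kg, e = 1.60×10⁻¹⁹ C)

The magnetic force provides the centripetal force: qvB = mv²/r, so r = mv/(qB).
r = (6.64×10^-27 kg)(1.38×10^7 m/s) / [(2×1.60×10^-19 C)(0.126 T)] = 2.27 m.

r ≈ 2.27 m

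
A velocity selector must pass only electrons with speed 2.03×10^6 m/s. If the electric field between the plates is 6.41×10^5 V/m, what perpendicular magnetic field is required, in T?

B ≈ 0.316 T

qE = qvB ⇒ B = E/v = (6.41×10^5) / (2.03×10^6) = 0.316 T.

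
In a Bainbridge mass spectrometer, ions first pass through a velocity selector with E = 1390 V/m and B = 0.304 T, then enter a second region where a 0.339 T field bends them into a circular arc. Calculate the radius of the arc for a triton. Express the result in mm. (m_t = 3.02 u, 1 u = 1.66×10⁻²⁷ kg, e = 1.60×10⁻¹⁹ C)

The selector passes v = E/B = 1390/0.304 = 4570 m/s.
In the deflection region, r = mv/(qB₂) = (5.01×10^-27)(4570) / [(1×1.60×10^-19)(0.339)] = 4.23×10^-4 m.

r ≈ 0.423 mm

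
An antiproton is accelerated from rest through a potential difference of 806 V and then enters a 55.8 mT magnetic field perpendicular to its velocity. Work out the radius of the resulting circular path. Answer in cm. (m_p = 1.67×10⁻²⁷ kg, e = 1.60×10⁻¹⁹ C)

r ≈ 7.35 cm

The kinetic energy gained is K = qV = (1×1.60×10^-19)(806) = 1.29×10^-16 J.
v = √(2K/m) = 3.93×10^5 m/s.
r = mv/(qB) = (1.67×10^-27)(3.93×10^5) / [(1×1.60×10^-19)(0.0558)] = 0.0735 m.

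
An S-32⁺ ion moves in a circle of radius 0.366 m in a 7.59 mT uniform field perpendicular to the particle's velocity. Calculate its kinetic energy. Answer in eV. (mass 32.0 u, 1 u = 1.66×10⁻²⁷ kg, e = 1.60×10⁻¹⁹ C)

K ≈ 11.6 eV

v = qBr/m = (1×1.60×10^-19)(7.59×10^-3)(0.366) / (5.31×10^-26) = 8370 m/s.
K = ½mv² = 0.5·(5.31×10^-26)·(8370)² = 1.86×10^-18 J = 11.6 eV.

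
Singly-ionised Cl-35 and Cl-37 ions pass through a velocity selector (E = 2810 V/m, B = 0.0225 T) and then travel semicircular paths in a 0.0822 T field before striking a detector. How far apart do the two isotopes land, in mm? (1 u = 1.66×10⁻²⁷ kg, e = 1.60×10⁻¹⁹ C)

Δd ≈ 63.1 mm

Both emerge at v = E/B₁ = 1.25×10^5 m/s.
r = mv/(qB₂), so r₁ = 0.5517 m and r₂ = 0.5832 m, giving Δr = 0.0315 m.
After a semicircle each ion lands a diameter 2r from the entry slit, so the separation is 2Δr = 0.0631 m.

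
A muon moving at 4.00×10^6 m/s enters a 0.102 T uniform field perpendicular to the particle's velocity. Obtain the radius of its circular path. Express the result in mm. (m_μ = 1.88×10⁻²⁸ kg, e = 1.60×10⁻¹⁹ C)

r ≈ 46.1 mm

The magnetic force provides the centripetal force: qvB = mv²/r, so r = mv/(qB).
r = (1.88×10^-28 kg)(4.00×10^6 m/s) / [(1×1.60×10^-19 C)(0.102 T)] = 0.0461 m.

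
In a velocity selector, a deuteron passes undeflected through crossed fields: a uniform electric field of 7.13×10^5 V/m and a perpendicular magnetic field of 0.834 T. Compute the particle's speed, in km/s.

For zero net force, qE = qvB, so v = E/B.
v = (7.13×10^5) / (0.834) = 8.55×10^5 m/s.

v ≈ 855 km/s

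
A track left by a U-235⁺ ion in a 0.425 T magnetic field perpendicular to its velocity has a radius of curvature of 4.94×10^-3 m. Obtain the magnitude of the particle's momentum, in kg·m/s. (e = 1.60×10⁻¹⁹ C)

p ≈ 3.36×10^-22 kg·m/s

Since qvB = mv²/r, the momentum p = mv = qBr.
p = (1×1.60×10^-19)(0.425)(4.94×10^-3) = 3.36×10^-22 kg·m/s.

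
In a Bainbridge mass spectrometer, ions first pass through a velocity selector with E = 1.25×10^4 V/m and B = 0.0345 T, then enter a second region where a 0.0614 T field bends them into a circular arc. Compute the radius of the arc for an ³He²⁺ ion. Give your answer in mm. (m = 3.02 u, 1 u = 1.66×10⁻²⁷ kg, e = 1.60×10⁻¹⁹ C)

r ≈ 92.4 mm

The selector passes v = E/B = 1.25×10^4/0.0345 = 3.62×10^5 m/s.
In the deflection region, r = mv/(qB₂) = (5.01×10^-27)(3.62×10^5) / [(2×1.60×10^-19)(0.0614)] = 0.0924 m.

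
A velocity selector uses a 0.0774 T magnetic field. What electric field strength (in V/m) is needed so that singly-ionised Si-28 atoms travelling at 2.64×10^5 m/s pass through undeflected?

E ≈ 2.04×10^4 V/m

qE = qvB ⇒ E = vB = (2.64×10^5)(0.0774) = 2.04×10^4 V/m.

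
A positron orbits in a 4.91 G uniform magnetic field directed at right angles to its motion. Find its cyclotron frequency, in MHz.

f ≈ 13.7 MHz

f = qB/(2πm) = (1×1.60×10^-19)(4.91×10^-4) / [2π(9.11×10^-31)] = 1.37×10^7 Hz.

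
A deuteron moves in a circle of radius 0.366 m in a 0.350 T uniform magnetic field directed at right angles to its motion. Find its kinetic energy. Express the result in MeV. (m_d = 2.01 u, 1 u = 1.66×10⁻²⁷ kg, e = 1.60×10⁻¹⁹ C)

v = qBr/m = (1×1.60×10^-19)(0.350)(0.366) / (3.34×10^-27) = 6.14×10^6 m/s.
K = ½mv² = 0.5·(3.34×10^-27)·(6.14×10^6)² = 6.30×10^-14 J = 0.393 MeV.

K ≈ 0.393 MeV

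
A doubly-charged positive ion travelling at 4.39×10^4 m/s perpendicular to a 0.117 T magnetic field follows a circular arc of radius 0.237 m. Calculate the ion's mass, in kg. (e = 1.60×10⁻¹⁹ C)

qvB = mv²/r ⇒ m = qBr/v.
m = (2×1.60×10^-19)(0.117)(0.237) / (4.39×10^4) = 2.02×10^-25 kg.

m ≈ 2.02×10^-25 kg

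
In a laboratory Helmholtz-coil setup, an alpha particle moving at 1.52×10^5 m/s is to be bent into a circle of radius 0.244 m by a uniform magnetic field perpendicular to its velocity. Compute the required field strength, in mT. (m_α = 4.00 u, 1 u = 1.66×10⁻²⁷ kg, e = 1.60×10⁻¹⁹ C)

qvB = mv²/r gives B = mv/(qr).
B = (6.64×10^-27)(1.52×10^5) / [(2×1.60×10^-19)(0.244)] = 0.0129 T.

B ≈ 12.9 mT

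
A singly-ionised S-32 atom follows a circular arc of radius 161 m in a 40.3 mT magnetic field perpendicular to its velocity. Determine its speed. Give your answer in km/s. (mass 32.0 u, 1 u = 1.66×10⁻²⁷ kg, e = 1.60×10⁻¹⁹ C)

v ≈ 19500 km/s

From qvB = mv²/r, v = qBr/m.
v = (1×1.60×10^-19)(0.0403)(161) / (5.31×10^-26) = 1.95×10^7 m/s.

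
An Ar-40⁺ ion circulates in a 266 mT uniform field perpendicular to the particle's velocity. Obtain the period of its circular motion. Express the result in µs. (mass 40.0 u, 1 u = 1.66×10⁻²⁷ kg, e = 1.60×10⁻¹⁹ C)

T ≈ 9.80 µs

The cyclotron period is independent of speed: T = 2πm/(qB).
T = 2π(6.64×10^-26) / [(1×1.60×10^-19)(0.266)] = 9.80×10^-6 s.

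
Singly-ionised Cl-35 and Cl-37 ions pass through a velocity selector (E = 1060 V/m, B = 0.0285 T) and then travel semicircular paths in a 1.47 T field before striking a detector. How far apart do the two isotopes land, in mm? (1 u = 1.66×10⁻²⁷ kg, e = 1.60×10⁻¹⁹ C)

Both emerge at v = E/B₁ = 3.72×10^4 m/s.
r = mv/(qB₂), so r₁ = 9.188×10^-3 m and r₂ = 9.713×10^-3 m, giving Δr = 5.25×10^-4 m.
After a semicircle each ion lands a diameter 2r from the entry slit, so the separation is 2Δr = 1.05×10^-3 m.

Δd ≈ 1.05 mm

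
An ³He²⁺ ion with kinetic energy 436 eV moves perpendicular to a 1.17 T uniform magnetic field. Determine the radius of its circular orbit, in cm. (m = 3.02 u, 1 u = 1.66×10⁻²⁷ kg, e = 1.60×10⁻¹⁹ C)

Convert the energy: K = 436 eV = 6.98×10^-17 J.
v = √(2K/m) = √(2·6.98×10^-17/5.01×10^-27) = 1.67×10^5 m/s.
r = mv/(qB) = (5.01×10^-27)(1.67×10^5) / [(2×1.60×10^-19)(1.17)] = 2.23×10^-3 m.

r ≈ 0.223 cm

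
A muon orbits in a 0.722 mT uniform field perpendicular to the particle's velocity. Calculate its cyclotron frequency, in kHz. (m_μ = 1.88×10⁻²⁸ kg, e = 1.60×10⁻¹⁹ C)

f = qB/(2πm) = (1×1.60×10^-19)(7.22×10^-4) / [2π(1.88×10^-28)] = 9.78×10^4 Hz.

f ≈ 97.8 kHz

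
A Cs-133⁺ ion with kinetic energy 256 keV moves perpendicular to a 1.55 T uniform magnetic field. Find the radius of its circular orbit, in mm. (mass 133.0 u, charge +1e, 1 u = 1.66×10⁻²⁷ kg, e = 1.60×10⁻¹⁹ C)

Convert the energy: K = 256 keV = 4.10×10^-14 J.
v = √(2K/m) = √(2·4.10×10^-14/2.21×10^-25) = 6.09×10^5 m/s.
r = mv/(qB) = (2.21×10^-25)(6.09×10^5) / [(1×1.60×10^-19)(1.55)] = 0.542 m.

r ≈ 542 mm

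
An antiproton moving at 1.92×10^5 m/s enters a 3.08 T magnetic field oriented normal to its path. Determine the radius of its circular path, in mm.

r ≈ 0.651 mm

The magnetic force provides the centripetal force: qvB = mv²/r, so r = mv/(qB).
r = (1.67×10^-27 kg)(1.92×10^5 m/s) / [(1×1.60×10^-19 C)(3.08 T)] = 6.51×10^-4 m.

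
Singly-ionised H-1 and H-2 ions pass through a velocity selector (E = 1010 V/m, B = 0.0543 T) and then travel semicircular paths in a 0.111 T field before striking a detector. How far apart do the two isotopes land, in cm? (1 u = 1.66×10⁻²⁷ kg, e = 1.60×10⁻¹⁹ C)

Both emerge at v = E/B₁ = 1.86×10^4 m/s.
r = mv/(qB₂), so r₁ = 1.74×10^-3 m and r₂ = 3.48×10^-3 m, giving Δr = 1.74×10^-3 m.
After a semicircle each ion lands a diameter 2r from the entry slit, so the separation is 2Δr = 3.48×10^-3 m.

Δd ≈ 0.348 cm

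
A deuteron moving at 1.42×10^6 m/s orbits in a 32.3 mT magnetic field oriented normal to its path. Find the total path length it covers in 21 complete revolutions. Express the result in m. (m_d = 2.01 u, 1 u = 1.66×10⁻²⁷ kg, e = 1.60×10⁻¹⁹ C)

L ≈ 121 m

r = mv/(qB) = 0.917 m, so one revolution covers 2πr = 5.76 m.
In 21 revolutions: L = 21·2πr = 121 m.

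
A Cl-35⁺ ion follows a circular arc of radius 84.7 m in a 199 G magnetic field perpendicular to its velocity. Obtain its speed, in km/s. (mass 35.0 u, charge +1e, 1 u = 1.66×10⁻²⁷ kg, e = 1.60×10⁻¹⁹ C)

v ≈ 4640 km/s

From qvB = mv²/r, v = qBr/m.
v = (1×1.60×10^-19)(0.0199)(84.7) / (5.81×10^-26) = 4.64×10^6 m/s.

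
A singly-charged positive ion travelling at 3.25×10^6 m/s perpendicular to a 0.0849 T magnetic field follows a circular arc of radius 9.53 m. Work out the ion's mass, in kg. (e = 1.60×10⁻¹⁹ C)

qvB = mv²/r ⇒ m = qBr/v.
m = (1×1.60×10^-19)(0.0849)(9.53) / (3.25×10^6) = 3.98×10^-26 kg.

m ≈ 3.98×10^-26 kg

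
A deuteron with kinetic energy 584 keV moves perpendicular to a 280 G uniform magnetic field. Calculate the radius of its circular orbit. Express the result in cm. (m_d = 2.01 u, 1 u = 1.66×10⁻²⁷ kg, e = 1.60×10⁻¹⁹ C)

r ≈ 557 cm

Convert the energy: K = 584 keV = 9.34×10^-14 J.
v = √(2K/m) = √(2·9.34×10^-14/3.34×10^-27) = 7.48×10^6 m/s.
r = mv/(qB) = (3.34×10^-27)(7.48×10^6) / [(1×1.60×10^-19)(0.0280)] = 5.57 m.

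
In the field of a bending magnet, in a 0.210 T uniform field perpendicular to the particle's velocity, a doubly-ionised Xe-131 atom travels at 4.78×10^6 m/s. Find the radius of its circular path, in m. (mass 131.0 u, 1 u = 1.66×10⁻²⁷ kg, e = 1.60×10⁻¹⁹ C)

r ≈ 15.5 m

The magnetic force provides the centripetal force: qvB = mv²/r, so r = mv/(qB).
r = (2.17×10^-25 kg)(4.78×10^6 m/s) / [(2×1.60×10^-19 C)(0.210 T)] = 15.5 m.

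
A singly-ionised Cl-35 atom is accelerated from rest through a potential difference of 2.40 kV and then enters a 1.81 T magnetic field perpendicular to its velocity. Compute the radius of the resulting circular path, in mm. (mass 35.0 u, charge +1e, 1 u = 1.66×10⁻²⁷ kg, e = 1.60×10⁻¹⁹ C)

The kinetic energy gained is K = qV = (1×1.60×10^-19)(2400) = 3.84×10^-16 J.
v = √(2K/m) = 1.15×10^5 m/s.
r = mv/(qB) = (5.81×10^-26)(1.15×10^5) / [(1×1.60×10^-19)(1.81)] = 0.0231 m.

r ≈ 23.1 mm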